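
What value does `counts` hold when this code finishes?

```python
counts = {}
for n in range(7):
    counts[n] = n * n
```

Let's trace through this code step by step.

Initialize: counts = {}
Entering loop: for n in range(7):

After execution: counts = {0: 0, 1: 1, 2: 4, 3: 9, 4: 16, 5: 25, 6: 36}
{0: 0, 1: 1, 2: 4, 3: 9, 4: 16, 5: 25, 6: 36}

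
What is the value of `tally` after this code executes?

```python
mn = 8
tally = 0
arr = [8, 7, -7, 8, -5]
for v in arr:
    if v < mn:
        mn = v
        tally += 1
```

Let's trace through this code step by step.

Initialize: mn = 8
Initialize: tally = 0
Initialize: arr = [8, 7, -7, 8, -5]
Entering loop: for v in arr:

After execution: tally = 2
2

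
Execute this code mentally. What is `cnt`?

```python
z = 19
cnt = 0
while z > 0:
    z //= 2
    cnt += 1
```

Let's trace through this code step by step.

Initialize: z = 19
Initialize: cnt = 0
Entering loop: while z > 0:

After execution: cnt = 5
5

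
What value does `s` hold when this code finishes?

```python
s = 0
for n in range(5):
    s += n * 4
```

Let's trace through this code step by step.

Initialize: s = 0
Entering loop: for n in range(5):

After execution: s = 40
40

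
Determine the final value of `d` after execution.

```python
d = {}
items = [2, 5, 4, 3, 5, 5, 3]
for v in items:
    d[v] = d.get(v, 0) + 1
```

Let's trace through this code step by step.

Initialize: d = {}
Initialize: items = [2, 5, 4, 3, 5, 5, 3]
Entering loop: for v in items:

After execution: d = {2: 1, 5: 3, 4: 1, 3: 2}
{2: 1, 5: 3, 4: 1, 3: 2}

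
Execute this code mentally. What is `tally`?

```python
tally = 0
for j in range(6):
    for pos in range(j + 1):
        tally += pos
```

Let's trace through this code step by step.

Initialize: tally = 0
Entering loop: for j in range(6):

After execution: tally = 35
35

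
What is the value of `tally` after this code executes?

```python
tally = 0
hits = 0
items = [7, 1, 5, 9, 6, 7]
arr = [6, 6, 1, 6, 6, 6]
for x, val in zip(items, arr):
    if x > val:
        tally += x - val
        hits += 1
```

Let's trace through this code step by step.

Initialize: tally = 0
Initialize: hits = 0
Initialize: items = [7, 1, 5, 9, 6, 7]
Initialize: arr = [6, 6, 1, 6, 6, 6]
Entering loop: for x, val in zip(items, arr):

After execution: tally = 9
9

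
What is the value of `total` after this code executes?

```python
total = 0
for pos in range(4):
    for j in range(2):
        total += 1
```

Let's trace through this code step by step.

Initialize: total = 0
Entering loop: for pos in range(4):

After execution: total = 8
8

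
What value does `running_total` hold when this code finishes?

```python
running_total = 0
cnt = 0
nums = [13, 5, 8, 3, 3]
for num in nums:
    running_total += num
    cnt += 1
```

Let's trace through this code step by step.

Initialize: running_total = 0
Initialize: cnt = 0
Initialize: nums = [13, 5, 8, 3, 3]
Entering loop: for num in nums:

After execution: running_total = 32
32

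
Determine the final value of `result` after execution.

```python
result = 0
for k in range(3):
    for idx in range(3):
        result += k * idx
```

Let's trace through this code step by step.

Initialize: result = 0
Entering loop: for k in range(3):

After execution: result = 9
9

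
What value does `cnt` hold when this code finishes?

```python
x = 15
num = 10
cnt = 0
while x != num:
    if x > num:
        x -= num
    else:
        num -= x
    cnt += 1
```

Let's trace through this code step by step.

Initialize: x = 15
Initialize: num = 10
Initialize: cnt = 0
Entering loop: while x != num:

After execution: cnt = 2
2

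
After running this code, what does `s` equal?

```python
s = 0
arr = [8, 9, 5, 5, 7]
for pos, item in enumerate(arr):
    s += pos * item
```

Let's trace through this code step by step.

Initialize: s = 0
Initialize: arr = [8, 9, 5, 5, 7]
Entering loop: for pos, item in enumerate(arr):

After execution: s = 62
62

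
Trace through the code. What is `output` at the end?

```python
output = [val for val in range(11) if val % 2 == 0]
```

Let's trace through this code step by step.

Initialize: output = [val for val in range(11) if val % 2 == 0]

After execution: output = [0, 2, 4, 6, 8, 10]
[0, 2, 4, 6, 8, 10]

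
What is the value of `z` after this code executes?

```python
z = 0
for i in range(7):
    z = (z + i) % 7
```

Let's trace through this code step by step.

Initialize: z = 0
Entering loop: for i in range(7):

After execution: z = 0
0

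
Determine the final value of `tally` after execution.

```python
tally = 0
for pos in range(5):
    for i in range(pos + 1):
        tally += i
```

Let's trace through this code step by step.

Initialize: tally = 0
Entering loop: for pos in range(5):

After execution: tally = 20
20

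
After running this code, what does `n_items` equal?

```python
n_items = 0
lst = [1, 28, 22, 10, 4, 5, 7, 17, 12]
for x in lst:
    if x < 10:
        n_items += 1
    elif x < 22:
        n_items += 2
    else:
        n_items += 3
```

Let's trace through this code step by step.

Initialize: n_items = 0
Initialize: lst = [1, 28, 22, 10, 4, 5, 7, 17, 12]
Entering loop: for x in lst:

After execution: n_items = 16
16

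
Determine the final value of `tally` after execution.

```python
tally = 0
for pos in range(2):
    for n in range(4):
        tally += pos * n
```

Let's trace through this code step by step.

Initialize: tally = 0
Entering loop: for pos in range(2):

After execution: tally = 6
6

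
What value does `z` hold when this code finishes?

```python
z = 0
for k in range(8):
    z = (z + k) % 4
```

Let's trace through this code step by step.

Initialize: z = 0
Entering loop: for k in range(8):

After execution: z = 0
0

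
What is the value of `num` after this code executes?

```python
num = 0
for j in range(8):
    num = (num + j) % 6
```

Let's trace through this code step by step.

Initialize: num = 0
Entering loop: for j in range(8):

After execution: num = 4
4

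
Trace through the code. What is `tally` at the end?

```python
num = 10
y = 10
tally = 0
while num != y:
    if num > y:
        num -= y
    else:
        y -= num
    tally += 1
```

Let's trace through this code step by step.

Initialize: num = 10
Initialize: y = 10
Initialize: tally = 0
Entering loop: while num != y:

After execution: tally = 0
0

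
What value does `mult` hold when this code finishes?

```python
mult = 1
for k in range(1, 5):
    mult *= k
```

Let's trace through this code step by step.

Initialize: mult = 1
Entering loop: for k in range(1, 5):

After execution: mult = 24
24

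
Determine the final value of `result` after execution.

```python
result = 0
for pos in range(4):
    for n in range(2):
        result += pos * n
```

Let's trace through this code step by step.

Initialize: result = 0
Entering loop: for pos in range(4):

After execution: result = 6
6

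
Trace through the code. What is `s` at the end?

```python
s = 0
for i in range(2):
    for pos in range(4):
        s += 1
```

Let's trace through this code step by step.

Initialize: s = 0
Entering loop: for i in range(2):

After execution: s = 8
8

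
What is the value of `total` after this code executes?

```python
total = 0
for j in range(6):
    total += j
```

Let's trace through this code step by step.

Initialize: total = 0
Entering loop: for j in range(6):

After execution: total = 15
15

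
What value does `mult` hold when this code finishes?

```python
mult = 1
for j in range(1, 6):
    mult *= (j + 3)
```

Let's trace through this code step by step.

Initialize: mult = 1
Entering loop: for j in range(1, 6):

After execution: mult = 6720
6720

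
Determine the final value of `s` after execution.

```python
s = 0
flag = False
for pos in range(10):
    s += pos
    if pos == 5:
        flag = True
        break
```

Let's trace through this code step by step.

Initialize: s = 0
Initialize: flag = False
Entering loop: for pos in range(10):

After execution: s = 15
15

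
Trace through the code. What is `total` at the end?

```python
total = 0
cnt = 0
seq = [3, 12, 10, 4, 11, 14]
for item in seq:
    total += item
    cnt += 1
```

Let's trace through this code step by step.

Initialize: total = 0
Initialize: cnt = 0
Initialize: seq = [3, 12, 10, 4, 11, 14]
Entering loop: for item in seq:

After execution: total = 54
54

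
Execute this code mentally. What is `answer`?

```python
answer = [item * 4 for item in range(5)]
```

Let's trace through this code step by step.

Initialize: answer = [item * 4 for item in range(5)]

After execution: answer = [0, 4, 8, 12, 16]
[0, 4, 8, 12, 16]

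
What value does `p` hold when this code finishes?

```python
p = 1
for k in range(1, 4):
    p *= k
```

Let's trace through this code step by step.

Initialize: p = 1
Entering loop: for k in range(1, 4):

After execution: p = 6
6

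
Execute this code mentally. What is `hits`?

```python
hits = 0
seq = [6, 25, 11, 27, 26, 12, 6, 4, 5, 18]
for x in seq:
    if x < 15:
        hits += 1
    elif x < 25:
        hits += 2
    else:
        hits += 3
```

Let's trace through this code step by step.

Initialize: hits = 0
Initialize: seq = [6, 25, 11, 27, 26, 12, 6, 4, 5, 18]
Entering loop: for x in seq:

After execution: hits = 17
17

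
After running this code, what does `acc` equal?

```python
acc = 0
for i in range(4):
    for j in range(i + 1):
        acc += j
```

Let's trace through this code step by step.

Initialize: acc = 0
Entering loop: for i in range(4):

After execution: acc = 10
10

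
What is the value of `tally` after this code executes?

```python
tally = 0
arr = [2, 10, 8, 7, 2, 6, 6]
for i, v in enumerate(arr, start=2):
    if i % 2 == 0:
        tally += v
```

Let's trace through this code step by step.

Initialize: tally = 0
Initialize: arr = [2, 10, 8, 7, 2, 6, 6]
Entering loop: for i, v in enumerate(arr, start=2):

After execution: tally = 18
18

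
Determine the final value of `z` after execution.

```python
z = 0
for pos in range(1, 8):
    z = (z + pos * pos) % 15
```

Let's trace through this code step by step.

Initialize: z = 0
Entering loop: for pos in range(1, 8):

After execution: z = 5
5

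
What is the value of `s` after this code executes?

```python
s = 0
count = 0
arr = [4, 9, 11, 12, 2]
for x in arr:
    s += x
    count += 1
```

Let's trace through this code step by step.

Initialize: s = 0
Initialize: count = 0
Initialize: arr = [4, 9, 11, 12, 2]
Entering loop: for x in arr:

After execution: s = 38
38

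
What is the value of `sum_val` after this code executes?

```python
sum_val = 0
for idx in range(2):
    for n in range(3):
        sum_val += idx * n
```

Let's trace through this code step by step.

Initialize: sum_val = 0
Entering loop: for idx in range(2):

After execution: sum_val = 3
3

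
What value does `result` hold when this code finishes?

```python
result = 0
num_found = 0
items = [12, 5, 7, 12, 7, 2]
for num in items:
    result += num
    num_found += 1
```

Let's trace through this code step by step.

Initialize: result = 0
Initialize: num_found = 0
Initialize: items = [12, 5, 7, 12, 7, 2]
Entering loop: for num in items:

After execution: result = 45
45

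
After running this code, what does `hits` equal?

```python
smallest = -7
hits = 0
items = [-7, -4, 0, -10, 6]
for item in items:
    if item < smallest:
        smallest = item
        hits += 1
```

Let's trace through this code step by step.

Initialize: smallest = -7
Initialize: hits = 0
Initialize: items = [-7, -4, 0, -10, 6]
Entering loop: for item in items:

After execution: hits = 1
1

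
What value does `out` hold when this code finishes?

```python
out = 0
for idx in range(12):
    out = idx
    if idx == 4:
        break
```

Let's trace through this code step by step.

Initialize: out = 0
Entering loop: for idx in range(12):

After execution: out = 4
4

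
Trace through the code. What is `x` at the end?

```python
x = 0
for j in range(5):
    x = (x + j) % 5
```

Let's trace through this code step by step.

Initialize: x = 0
Entering loop: for j in range(5):

After execution: x = 0
0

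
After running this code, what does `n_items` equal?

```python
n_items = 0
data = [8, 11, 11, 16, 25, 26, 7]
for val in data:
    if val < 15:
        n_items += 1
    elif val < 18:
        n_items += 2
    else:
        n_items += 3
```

Let's trace through this code step by step.

Initialize: n_items = 0
Initialize: data = [8, 11, 11, 16, 25, 26, 7]
Entering loop: for val in data:

After execution: n_items = 12
12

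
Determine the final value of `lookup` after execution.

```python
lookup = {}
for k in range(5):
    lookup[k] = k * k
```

Let's trace through this code step by step.

Initialize: lookup = {}
Entering loop: for k in range(5):

After execution: lookup = {0: 0, 1: 1, 2: 4, 3: 9, 4: 16}
{0: 0, 1: 1, 2: 4, 3: 9, 4: 16}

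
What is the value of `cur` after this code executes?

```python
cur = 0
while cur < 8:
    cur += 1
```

Let's trace through this code step by step.

Initialize: cur = 0
Entering loop: while cur < 8:

After execution: cur = 8
8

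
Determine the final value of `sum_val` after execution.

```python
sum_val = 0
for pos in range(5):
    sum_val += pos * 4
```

Let's trace through this code step by step.

Initialize: sum_val = 0
Entering loop: for pos in range(5):

After execution: sum_val = 40
40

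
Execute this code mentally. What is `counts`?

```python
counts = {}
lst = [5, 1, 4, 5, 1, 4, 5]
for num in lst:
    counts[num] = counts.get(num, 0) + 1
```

Let's trace through this code step by step.

Initialize: counts = {}
Initialize: lst = [5, 1, 4, 5, 1, 4, 5]
Entering loop: for num in lst:

After execution: counts = {5: 3, 1: 2, 4: 2}
{5: 3, 1: 2, 4: 2}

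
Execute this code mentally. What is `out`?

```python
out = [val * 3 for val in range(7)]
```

Let's trace through this code step by step.

Initialize: out = [val * 3 for val in range(7)]

After execution: out = [0, 3, 6, 9, 12, 15, 18]
[0, 3, 6, 9, 12, 15, 18]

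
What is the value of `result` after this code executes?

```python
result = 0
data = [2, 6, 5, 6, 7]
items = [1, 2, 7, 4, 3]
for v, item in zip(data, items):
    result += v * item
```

Let's trace through this code step by step.

Initialize: result = 0
Initialize: data = [2, 6, 5, 6, 7]
Initialize: items = [1, 2, 7, 4, 3]
Entering loop: for v, item in zip(data, items):

After execution: result = 94
94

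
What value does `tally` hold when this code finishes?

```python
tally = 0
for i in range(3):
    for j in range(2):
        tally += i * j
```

Let's trace through this code step by step.

Initialize: tally = 0
Entering loop: for i in range(3):

After execution: tally = 3
3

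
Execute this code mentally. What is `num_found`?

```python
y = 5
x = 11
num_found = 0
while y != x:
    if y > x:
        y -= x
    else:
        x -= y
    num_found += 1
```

Let's trace through this code step by step.

Initialize: y = 5
Initialize: x = 11
Initialize: num_found = 0
Entering loop: while y != x:

After execution: num_found = 6
6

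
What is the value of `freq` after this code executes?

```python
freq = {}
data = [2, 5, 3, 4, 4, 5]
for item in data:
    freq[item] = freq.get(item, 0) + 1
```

Let's trace through this code step by step.

Initialize: freq = {}
Initialize: data = [2, 5, 3, 4, 4, 5]
Entering loop: for item in data:

After execution: freq = {2: 1, 5: 2, 3: 1, 4: 2}
{2: 1, 5: 2, 3: 1, 4: 2}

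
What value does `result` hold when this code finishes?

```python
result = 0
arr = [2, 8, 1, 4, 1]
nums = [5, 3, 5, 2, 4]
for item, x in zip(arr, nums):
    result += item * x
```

Let's trace through this code step by step.

Initialize: result = 0
Initialize: arr = [2, 8, 1, 4, 1]
Initialize: nums = [5, 3, 5, 2, 4]
Entering loop: for item, x in zip(arr, nums):

After execution: result = 51
51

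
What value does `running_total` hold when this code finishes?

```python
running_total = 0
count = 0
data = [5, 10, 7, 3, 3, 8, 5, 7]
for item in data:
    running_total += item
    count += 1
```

Let's trace through this code step by step.

Initialize: running_total = 0
Initialize: count = 0
Initialize: data = [5, 10, 7, 3, 3, 8, 5, 7]
Entering loop: for item in data:

After execution: running_total = 48
48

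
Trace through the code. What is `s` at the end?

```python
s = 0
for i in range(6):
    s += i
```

Let's trace through this code step by step.

Initialize: s = 0
Entering loop: for i in range(6):

After execution: s = 15
15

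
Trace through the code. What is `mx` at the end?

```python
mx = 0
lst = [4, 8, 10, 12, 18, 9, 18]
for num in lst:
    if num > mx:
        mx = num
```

Let's trace through this code step by step.

Initialize: mx = 0
Initialize: lst = [4, 8, 10, 12, 18, 9, 18]
Entering loop: for num in lst:

After execution: mx = 18
18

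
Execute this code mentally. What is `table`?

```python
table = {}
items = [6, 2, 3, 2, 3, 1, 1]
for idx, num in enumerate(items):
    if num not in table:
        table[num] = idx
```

Let's trace through this code step by step.

Initialize: table = {}
Initialize: items = [6, 2, 3, 2, 3, 1, 1]
Entering loop: for idx, num in enumerate(items):

After execution: table = {6: 0, 2: 1, 3: 2, 1: 5}
{6: 0, 2: 1, 3: 2, 1: 5}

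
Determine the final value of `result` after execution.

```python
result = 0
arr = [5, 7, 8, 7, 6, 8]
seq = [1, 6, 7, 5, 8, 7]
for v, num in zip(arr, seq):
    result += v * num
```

Let's trace through this code step by step.

Initialize: result = 0
Initialize: arr = [5, 7, 8, 7, 6, 8]
Initialize: seq = [1, 6, 7, 5, 8, 7]
Entering loop: for v, num in zip(arr, seq):

After execution: result = 242
242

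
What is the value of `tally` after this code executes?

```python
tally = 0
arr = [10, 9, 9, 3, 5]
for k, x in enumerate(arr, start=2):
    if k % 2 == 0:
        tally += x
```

Let's trace through this code step by step.

Initialize: tally = 0
Initialize: arr = [10, 9, 9, 3, 5]
Entering loop: for k, x in enumerate(arr, start=2):

After execution: tally = 24
24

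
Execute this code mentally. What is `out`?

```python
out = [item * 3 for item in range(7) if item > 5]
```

Let's trace through this code step by step.

Initialize: out = [item * 3 for item in range(7) if item > 5]

After execution: out = [18]
[18]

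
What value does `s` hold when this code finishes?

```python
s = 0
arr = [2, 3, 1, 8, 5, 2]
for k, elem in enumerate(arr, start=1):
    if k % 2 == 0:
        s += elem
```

Let's trace through this code step by step.

Initialize: s = 0
Initialize: arr = [2, 3, 1, 8, 5, 2]
Entering loop: for k, elem in enumerate(arr, start=1):

After execution: s = 13
13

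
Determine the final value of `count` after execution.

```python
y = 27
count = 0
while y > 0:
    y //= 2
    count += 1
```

Let's trace through this code step by step.

Initialize: y = 27
Initialize: count = 0
Entering loop: while y > 0:

After execution: count = 5
5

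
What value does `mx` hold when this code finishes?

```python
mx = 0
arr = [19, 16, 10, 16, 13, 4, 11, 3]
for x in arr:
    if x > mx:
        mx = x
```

Let's trace through this code step by step.

Initialize: mx = 0
Initialize: arr = [19, 16, 10, 16, 13, 4, 11, 3]
Entering loop: for x in arr:

After execution: mx = 19
19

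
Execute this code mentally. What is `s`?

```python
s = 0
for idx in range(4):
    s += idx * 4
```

Let's trace through this code step by step.

Initialize: s = 0
Entering loop: for idx in range(4):

After execution: s = 24
24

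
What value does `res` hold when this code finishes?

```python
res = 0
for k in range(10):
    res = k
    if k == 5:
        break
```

Let's trace through this code step by step.

Initialize: res = 0
Entering loop: for k in range(10):

After execution: res = 5
5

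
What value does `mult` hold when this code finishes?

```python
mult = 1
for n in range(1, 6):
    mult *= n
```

Let's trace through this code step by step.

Initialize: mult = 1
Entering loop: for n in range(1, 6):

After execution: mult = 120
120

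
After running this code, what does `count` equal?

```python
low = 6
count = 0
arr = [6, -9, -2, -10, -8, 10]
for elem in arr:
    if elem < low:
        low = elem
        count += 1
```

Let's trace through this code step by step.

Initialize: low = 6
Initialize: count = 0
Initialize: arr = [6, -9, -2, -10, -8, 10]
Entering loop: for elem in arr:

After execution: count = 2
2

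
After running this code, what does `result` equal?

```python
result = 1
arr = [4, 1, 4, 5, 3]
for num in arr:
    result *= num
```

Let's trace through this code step by step.

Initialize: result = 1
Initialize: arr = [4, 1, 4, 5, 3]
Entering loop: for num in arr:

After execution: result = 240
240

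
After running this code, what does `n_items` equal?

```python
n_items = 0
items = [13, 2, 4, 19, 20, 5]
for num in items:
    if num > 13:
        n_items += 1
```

Let's trace through this code step by step.

Initialize: n_items = 0
Initialize: items = [13, 2, 4, 19, 20, 5]
Entering loop: for num in items:

After execution: n_items = 2
2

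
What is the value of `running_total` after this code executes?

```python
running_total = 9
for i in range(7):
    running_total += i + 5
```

Let's trace through this code step by step.

Initialize: running_total = 9
Entering loop: for i in range(7):

After execution: running_total = 65
65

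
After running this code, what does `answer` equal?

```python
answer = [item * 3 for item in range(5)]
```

Let's trace through this code step by step.

Initialize: answer = [item * 3 for item in range(5)]

After execution: answer = [0, 3, 6, 9, 12]
[0, 3, 6, 9, 12]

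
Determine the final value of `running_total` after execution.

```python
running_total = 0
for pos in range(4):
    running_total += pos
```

Let's trace through this code step by step.

Initialize: running_total = 0
Entering loop: for pos in range(4):

After execution: running_total = 6
6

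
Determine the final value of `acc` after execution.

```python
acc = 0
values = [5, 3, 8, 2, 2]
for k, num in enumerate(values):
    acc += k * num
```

Let's trace through this code step by step.

Initialize: acc = 0
Initialize: values = [5, 3, 8, 2, 2]
Entering loop: for k, num in enumerate(values):

After execution: acc = 33
33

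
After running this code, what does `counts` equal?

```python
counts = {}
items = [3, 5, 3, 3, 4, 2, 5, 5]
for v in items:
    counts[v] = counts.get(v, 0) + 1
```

Let's trace through this code step by step.

Initialize: counts = {}
Initialize: items = [3, 5, 3, 3, 4, 2, 5, 5]
Entering loop: for v in items:

After execution: counts = {3: 3, 5: 3, 4: 1, 2: 1}
{3: 3, 5: 3, 4: 1, 2: 1}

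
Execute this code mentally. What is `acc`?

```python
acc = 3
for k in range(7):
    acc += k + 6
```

Let's trace through this code step by step.

Initialize: acc = 3
Entering loop: for k in range(7):

After execution: acc = 66
66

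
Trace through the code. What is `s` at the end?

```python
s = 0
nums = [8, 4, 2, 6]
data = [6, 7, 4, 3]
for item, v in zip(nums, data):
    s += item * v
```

Let's trace through this code step by step.

Initialize: s = 0
Initialize: nums = [8, 4, 2, 6]
Initialize: data = [6, 7, 4, 3]
Entering loop: for item, v in zip(nums, data):

After execution: s = 102
102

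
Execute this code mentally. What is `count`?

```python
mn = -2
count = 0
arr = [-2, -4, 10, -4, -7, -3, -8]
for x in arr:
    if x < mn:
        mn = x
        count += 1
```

Let's trace through this code step by step.

Initialize: mn = -2
Initialize: count = 0
Initialize: arr = [-2, -4, 10, -4, -7, -3, -8]
Entering loop: for x in arr:

After execution: count = 3
3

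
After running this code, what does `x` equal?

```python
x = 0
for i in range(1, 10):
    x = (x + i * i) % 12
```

Let's trace through this code step by step.

Initialize: x = 0
Entering loop: for i in range(1, 10):

After execution: x = 9
9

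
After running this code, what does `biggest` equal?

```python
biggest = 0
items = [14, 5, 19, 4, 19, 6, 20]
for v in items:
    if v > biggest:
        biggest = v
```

Let's trace through this code step by step.

Initialize: biggest = 0
Initialize: items = [14, 5, 19, 4, 19, 6, 20]
Entering loop: for v in items:

After execution: biggest = 20
20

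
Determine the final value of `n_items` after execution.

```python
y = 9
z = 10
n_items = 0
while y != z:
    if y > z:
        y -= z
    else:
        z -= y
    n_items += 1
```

Let's trace through this code step by step.

Initialize: y = 9
Initialize: z = 10
Initialize: n_items = 0
Entering loop: while y != z:

After execution: n_items = 9
9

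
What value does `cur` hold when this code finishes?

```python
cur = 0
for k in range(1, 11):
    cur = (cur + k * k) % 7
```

Let's trace through this code step by step.

Initialize: cur = 0
Entering loop: for k in range(1, 11):

After execution: cur = 0
0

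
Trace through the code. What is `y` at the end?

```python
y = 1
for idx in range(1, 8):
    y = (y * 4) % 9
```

Let's trace through this code step by step.

Initialize: y = 1
Entering loop: for idx in range(1, 8):

After execution: y = 4
4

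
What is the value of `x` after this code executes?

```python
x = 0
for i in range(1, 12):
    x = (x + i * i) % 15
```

Let's trace through this code step by step.

Initialize: x = 0
Entering loop: for i in range(1, 12):

After execution: x = 11
11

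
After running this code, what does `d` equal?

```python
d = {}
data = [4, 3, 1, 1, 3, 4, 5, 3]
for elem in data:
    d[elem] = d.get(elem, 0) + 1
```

Let's trace through this code step by step.

Initialize: d = {}
Initialize: data = [4, 3, 1, 1, 3, 4, 5, 3]
Entering loop: for elem in data:

After execution: d = {4: 2, 3: 3, 1: 2, 5: 1}
{4: 2, 3: 3, 1: 2, 5: 1}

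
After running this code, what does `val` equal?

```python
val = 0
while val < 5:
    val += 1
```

Let's trace through this code step by step.

Initialize: val = 0
Entering loop: while val < 5:

After execution: val = 5
5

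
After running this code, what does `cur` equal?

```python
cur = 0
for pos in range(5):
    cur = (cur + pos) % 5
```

Let's trace through this code step by step.

Initialize: cur = 0
Entering loop: for pos in range(5):

After execution: cur = 0
0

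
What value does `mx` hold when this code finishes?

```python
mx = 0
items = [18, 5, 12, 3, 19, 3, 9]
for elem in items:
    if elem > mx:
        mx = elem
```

Let's trace through this code step by step.

Initialize: mx = 0
Initialize: items = [18, 5, 12, 3, 19, 3, 9]
Entering loop: for elem in items:

After execution: mx = 19
19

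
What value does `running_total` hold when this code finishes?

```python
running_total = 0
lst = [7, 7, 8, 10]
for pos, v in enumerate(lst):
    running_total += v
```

Let's trace through this code step by step.

Initialize: running_total = 0
Initialize: lst = [7, 7, 8, 10]
Entering loop: for pos, v in enumerate(lst):

After execution: running_total = 32
32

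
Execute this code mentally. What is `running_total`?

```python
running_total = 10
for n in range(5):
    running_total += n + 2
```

Let's trace through this code step by step.

Initialize: running_total = 10
Entering loop: for n in range(5):

After execution: running_total = 30
30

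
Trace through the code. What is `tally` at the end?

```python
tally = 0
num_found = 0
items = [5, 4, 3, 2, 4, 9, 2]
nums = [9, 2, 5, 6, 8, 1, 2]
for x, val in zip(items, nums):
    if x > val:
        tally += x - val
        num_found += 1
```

Let's trace through this code step by step.

Initialize: tally = 0
Initialize: num_found = 0
Initialize: items = [5, 4, 3, 2, 4, 9, 2]
Initialize: nums = [9, 2, 5, 6, 8, 1, 2]
Entering loop: for x, val in zip(items, nums):

After execution: tally = 10
10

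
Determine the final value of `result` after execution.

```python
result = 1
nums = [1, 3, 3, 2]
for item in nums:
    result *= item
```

Let's trace through this code step by step.

Initialize: result = 1
Initialize: nums = [1, 3, 3, 2]
Entering loop: for item in nums:

After execution: result = 18
18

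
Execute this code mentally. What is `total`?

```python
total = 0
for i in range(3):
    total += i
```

Let's trace through this code step by step.

Initialize: total = 0
Entering loop: for i in range(3):

After execution: total = 3
3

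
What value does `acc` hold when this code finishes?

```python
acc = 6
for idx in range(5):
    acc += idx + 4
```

Let's trace through this code step by step.

Initialize: acc = 6
Entering loop: for idx in range(5):

After execution: acc = 36
36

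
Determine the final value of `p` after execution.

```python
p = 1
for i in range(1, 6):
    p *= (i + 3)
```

Let's trace through this code step by step.

Initialize: p = 1
Entering loop: for i in range(1, 6):

After execution: p = 6720
6720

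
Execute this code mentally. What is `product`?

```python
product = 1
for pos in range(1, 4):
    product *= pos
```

Let's trace through this code step by step.

Initialize: product = 1
Entering loop: for pos in range(1, 4):

After execution: product = 6
6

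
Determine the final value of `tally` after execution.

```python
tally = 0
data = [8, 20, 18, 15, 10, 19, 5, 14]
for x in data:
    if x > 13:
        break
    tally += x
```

Let's trace through this code step by step.

Initialize: tally = 0
Initialize: data = [8, 20, 18, 15, 10, 19, 5, 14]
Entering loop: for x in data:

After execution: tally = 8
8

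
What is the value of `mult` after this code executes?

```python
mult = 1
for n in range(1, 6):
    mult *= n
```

Let's trace through this code step by step.

Initialize: mult = 1
Entering loop: for n in range(1, 6):

After execution: mult = 120
120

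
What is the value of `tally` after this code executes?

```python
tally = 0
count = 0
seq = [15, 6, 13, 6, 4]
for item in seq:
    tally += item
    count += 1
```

Let's trace through this code step by step.

Initialize: tally = 0
Initialize: count = 0
Initialize: seq = [15, 6, 13, 6, 4]
Entering loop: for item in seq:

After execution: tally = 44
44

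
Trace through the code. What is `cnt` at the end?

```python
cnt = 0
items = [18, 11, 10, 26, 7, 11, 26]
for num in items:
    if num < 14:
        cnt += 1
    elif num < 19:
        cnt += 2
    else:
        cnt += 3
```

Let's trace through this code step by step.

Initialize: cnt = 0
Initialize: items = [18, 11, 10, 26, 7, 11, 26]
Entering loop: for num in items:

After execution: cnt = 12
12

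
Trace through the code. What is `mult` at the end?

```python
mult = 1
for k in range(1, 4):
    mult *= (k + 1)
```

Let's trace through this code step by step.

Initialize: mult = 1
Entering loop: for k in range(1, 4):

After execution: mult = 24
24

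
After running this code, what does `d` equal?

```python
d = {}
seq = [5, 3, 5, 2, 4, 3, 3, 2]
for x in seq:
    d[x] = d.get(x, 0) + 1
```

Let's trace through this code step by step.

Initialize: d = {}
Initialize: seq = [5, 3, 5, 2, 4, 3, 3, 2]
Entering loop: for x in seq:

After execution: d = {5: 2, 3: 3, 2: 2, 4: 1}
{5: 2, 3: 3, 2: 2, 4: 1}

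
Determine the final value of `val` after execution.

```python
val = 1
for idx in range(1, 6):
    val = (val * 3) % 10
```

Let's trace through this code step by step.

Initialize: val = 1
Entering loop: for idx in range(1, 6):

After execution: val = 3
3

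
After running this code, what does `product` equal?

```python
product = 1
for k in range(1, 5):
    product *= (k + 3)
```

Let's trace through this code step by step.

Initialize: product = 1
Entering loop: for k in range(1, 5):

After execution: product = 840
840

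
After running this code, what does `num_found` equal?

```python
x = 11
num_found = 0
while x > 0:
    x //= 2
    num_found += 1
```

Let's trace through this code step by step.

Initialize: x = 11
Initialize: num_found = 0
Entering loop: while x > 0:

After execution: num_found = 4
4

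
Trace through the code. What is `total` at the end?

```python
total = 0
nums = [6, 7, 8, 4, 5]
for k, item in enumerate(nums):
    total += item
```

Let's trace through this code step by step.

Initialize: total = 0
Initialize: nums = [6, 7, 8, 4, 5]
Entering loop: for k, item in enumerate(nums):

After execution: total = 30
30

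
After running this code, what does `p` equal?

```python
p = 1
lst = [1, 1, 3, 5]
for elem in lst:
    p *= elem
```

Let's trace through this code step by step.

Initialize: p = 1
Initialize: lst = [1, 1, 3, 5]
Entering loop: for elem in lst:

After execution: p = 15
15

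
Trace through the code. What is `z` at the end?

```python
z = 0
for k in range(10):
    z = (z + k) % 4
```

Let's trace through this code step by step.

Initialize: z = 0
Entering loop: for k in range(10):

After execution: z = 1
1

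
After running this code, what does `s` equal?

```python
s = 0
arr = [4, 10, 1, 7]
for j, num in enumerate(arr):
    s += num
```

Let's trace through this code step by step.

Initialize: s = 0
Initialize: arr = [4, 10, 1, 7]
Entering loop: for j, num in enumerate(arr):

After execution: s = 22
22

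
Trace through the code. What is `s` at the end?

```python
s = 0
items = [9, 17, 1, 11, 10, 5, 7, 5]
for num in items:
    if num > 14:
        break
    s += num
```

Let's trace through this code step by step.

Initialize: s = 0
Initialize: items = [9, 17, 1, 11, 10, 5, 7, 5]
Entering loop: for num in items:

After execution: s = 9
9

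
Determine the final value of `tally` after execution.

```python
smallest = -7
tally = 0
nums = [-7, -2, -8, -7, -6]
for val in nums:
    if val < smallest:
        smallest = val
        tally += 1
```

Let's trace through this code step by step.

Initialize: smallest = -7
Initialize: tally = 0
Initialize: nums = [-7, -2, -8, -7, -6]
Entering loop: for val in nums:

After execution: tally = 1
1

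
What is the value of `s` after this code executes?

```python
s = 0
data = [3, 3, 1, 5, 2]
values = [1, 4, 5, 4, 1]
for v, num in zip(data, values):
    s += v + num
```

Let's trace through this code step by step.

Initialize: s = 0
Initialize: data = [3, 3, 1, 5, 2]
Initialize: values = [1, 4, 5, 4, 1]
Entering loop: for v, num in zip(data, values):

After execution: s = 29
29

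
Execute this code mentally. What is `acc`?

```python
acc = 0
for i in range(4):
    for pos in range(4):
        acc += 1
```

Let's trace through this code step by step.

Initialize: acc = 0
Entering loop: for i in range(4):

After execution: acc = 16
16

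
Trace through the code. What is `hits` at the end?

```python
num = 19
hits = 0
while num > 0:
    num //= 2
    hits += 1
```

Let's trace through this code step by step.

Initialize: num = 19
Initialize: hits = 0
Entering loop: while num > 0:

After execution: hits = 5
5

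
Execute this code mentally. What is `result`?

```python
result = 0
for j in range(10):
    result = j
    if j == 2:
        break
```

Let's trace through this code step by step.

Initialize: result = 0
Entering loop: for j in range(10):

After execution: result = 2
2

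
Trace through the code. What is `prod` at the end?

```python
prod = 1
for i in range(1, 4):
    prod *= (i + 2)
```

Let's trace through this code step by step.

Initialize: prod = 1
Entering loop: for i in range(1, 4):

After execution: prod = 60
60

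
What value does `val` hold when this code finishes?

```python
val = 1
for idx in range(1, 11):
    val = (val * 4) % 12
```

Let's trace through this code step by step.

Initialize: val = 1
Entering loop: for idx in range(1, 11):

After execution: val = 4
4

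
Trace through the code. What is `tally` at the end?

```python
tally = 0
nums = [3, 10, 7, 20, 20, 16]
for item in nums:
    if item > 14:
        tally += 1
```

Let's trace through this code step by step.

Initialize: tally = 0
Initialize: nums = [3, 10, 7, 20, 20, 16]
Entering loop: for item in nums:

After execution: tally = 3
3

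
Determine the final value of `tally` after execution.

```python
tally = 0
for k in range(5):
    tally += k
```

Let's trace through this code step by step.

Initialize: tally = 0
Entering loop: for k in range(5):

After execution: tally = 10
10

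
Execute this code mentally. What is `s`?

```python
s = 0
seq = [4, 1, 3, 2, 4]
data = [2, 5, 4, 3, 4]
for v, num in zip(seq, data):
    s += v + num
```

Let's trace through this code step by step.

Initialize: s = 0
Initialize: seq = [4, 1, 3, 2, 4]
Initialize: data = [2, 5, 4, 3, 4]
Entering loop: for v, num in zip(seq, data):

After execution: s = 32
32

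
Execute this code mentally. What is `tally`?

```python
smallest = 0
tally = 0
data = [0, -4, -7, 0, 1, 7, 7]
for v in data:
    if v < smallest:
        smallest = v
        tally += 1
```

Let's trace through this code step by step.

Initialize: smallest = 0
Initialize: tally = 0
Initialize: data = [0, -4, -7, 0, 1, 7, 7]
Entering loop: for v in data:

After execution: tally = 2
2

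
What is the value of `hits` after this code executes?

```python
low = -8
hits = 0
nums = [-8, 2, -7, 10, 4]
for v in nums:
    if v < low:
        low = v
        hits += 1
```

Let's trace through this code step by step.

Initialize: low = -8
Initialize: hits = 0
Initialize: nums = [-8, 2, -7, 10, 4]
Entering loop: for v in nums:

After execution: hits = 0
0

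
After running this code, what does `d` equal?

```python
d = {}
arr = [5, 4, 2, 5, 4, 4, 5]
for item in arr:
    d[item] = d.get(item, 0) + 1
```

Let's trace through this code step by step.

Initialize: d = {}
Initialize: arr = [5, 4, 2, 5, 4, 4, 5]
Entering loop: for item in arr:

After execution: d = {5: 3, 4: 3, 2: 1}
{5: 3, 4: 3, 2: 1}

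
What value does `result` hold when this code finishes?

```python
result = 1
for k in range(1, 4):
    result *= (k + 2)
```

Let's trace through this code step by step.

Initialize: result = 1
Entering loop: for k in range(1, 4):

After execution: result = 60
60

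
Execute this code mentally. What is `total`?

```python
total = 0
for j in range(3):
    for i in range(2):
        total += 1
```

Let's trace through this code step by step.

Initialize: total = 0
Entering loop: for j in range(3):

After execution: total = 6
6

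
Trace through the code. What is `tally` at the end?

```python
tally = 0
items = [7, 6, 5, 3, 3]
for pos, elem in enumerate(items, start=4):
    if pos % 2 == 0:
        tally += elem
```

Let's trace through this code step by step.

Initialize: tally = 0
Initialize: items = [7, 6, 5, 3, 3]
Entering loop: for pos, elem in enumerate(items, start=4):

After execution: tally = 15
15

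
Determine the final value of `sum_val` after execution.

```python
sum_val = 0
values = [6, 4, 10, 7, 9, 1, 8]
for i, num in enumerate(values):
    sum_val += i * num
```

Let's trace through this code step by step.

Initialize: sum_val = 0
Initialize: values = [6, 4, 10, 7, 9, 1, 8]
Entering loop: for i, num in enumerate(values):

After execution: sum_val = 134
134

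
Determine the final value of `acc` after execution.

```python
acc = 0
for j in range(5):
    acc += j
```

Let's trace through this code step by step.

Initialize: acc = 0
Entering loop: for j in range(5):

After execution: acc = 10
10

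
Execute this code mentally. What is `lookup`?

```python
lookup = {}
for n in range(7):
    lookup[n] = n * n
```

Let's trace through this code step by step.

Initialize: lookup = {}
Entering loop: for n in range(7):

After execution: lookup = {0: 0, 1: 1, 2: 4, 3: 9, 4: 16, 5: 25, 6: 36}
{0: 0, 1: 1, 2: 4, 3: 9, 4: 16, 5: 25, 6: 36}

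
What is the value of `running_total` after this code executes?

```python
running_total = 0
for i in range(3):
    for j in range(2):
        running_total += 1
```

Let's trace through this code step by step.

Initialize: running_total = 0
Entering loop: for i in range(3):

After execution: running_total = 6
6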